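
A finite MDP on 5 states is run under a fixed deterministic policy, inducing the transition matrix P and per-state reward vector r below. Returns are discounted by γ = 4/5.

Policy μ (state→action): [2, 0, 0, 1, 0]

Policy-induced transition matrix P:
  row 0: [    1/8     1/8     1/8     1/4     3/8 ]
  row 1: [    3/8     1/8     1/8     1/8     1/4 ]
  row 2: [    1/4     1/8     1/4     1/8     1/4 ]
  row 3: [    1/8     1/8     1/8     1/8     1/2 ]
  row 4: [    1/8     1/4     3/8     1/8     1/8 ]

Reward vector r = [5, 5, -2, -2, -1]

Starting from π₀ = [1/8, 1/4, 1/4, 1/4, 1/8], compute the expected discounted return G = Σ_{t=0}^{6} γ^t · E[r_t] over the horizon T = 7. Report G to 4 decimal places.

G = 2.9913

t=0: π = [0.1250, 0.2500, 0.2500, 0.2500, 0.1250], E[r] = 0.7500, γ^t·E[r] = 0.750000, running G = 0.750000
t=1: π = [0.2188, 0.1406, 0.1875, 0.1406, 0.3125], E[r] = 0.8281, γ^t·E[r] = 0.662500, running G = 1.412500
t=2: π = [0.1836, 0.1641, 0.2266, 0.1523, 0.2734], E[r] = 0.7070, γ^t·E[r] = 0.452500, running G = 1.865000
t=3: π = [0.1943, 0.1592, 0.2217, 0.1479, 0.2769], E[r] = 0.7515, γ^t·E[r] = 0.384750, running G = 2.249750
t=4: π = [0.1925, 0.1596, 0.2219, 0.1493, 0.2767], E[r] = 0.7415, γ^t·E[r] = 0.303700, running G = 2.553450
t=5: π = [0.1926, 0.1596, 0.2219, 0.1491, 0.2768], E[r] = 0.7424, γ^t·E[r] = 0.243265, running G = 2.796715
t=6: π = [0.1926, 0.1596, 0.2219, 0.1491, 0.2767], E[r] = 0.7424, γ^t·E[r] = 0.194613, running G = 2.991328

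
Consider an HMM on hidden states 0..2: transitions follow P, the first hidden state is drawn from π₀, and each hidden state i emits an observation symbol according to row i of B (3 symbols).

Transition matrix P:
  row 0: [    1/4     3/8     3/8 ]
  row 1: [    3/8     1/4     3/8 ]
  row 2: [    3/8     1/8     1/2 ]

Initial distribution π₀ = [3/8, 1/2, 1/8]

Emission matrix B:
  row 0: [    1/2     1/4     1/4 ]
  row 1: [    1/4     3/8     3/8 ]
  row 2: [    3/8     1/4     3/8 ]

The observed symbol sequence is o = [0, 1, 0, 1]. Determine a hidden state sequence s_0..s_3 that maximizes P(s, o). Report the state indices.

path = [0, 1, 0, 1]

t=0: δ = [1.875e-01, 1.250e-01, 4.688e-02]  (obs o_0=0)
t=1: δ = [1.172e-02, 2.637e-02, 1.758e-02]  ψ = [0, 0, 0]  (obs o_1=1)
t=2: δ = [4.944e-03, 1.648e-03, 3.708e-03]  ψ = [1, 1, 1]  (obs o_2=0)
t=3: δ = [3.476e-04, 6.952e-04, 4.635e-04]  ψ = [2, 0, 0]  (obs o_3=1)
backtrack: best end state = 1; path = [0, 1, 0, 1]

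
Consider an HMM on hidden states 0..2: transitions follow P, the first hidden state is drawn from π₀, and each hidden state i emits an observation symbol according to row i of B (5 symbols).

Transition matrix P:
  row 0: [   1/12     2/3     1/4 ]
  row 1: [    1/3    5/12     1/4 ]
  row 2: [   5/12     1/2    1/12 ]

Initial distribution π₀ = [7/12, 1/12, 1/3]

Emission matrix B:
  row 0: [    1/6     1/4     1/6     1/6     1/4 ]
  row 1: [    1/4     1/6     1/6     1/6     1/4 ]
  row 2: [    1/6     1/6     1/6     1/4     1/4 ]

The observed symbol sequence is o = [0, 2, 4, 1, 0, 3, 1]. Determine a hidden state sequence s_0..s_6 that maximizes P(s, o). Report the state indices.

path = [0, 1, 1, 0, 1, 2, 0]

t=0: δ = [9.722e-02, 2.083e-02, 5.556e-02]  (obs o_0=0)
t=1: δ = [3.858e-03, 1.080e-02, 4.051e-03]  ψ = [2, 0, 0]  (obs o_1=2)
t=2: δ = [9.002e-04, 1.125e-03, 6.752e-04]  ψ = [1, 1, 1]  (obs o_2=4)
t=3: δ = [9.377e-05, 1.000e-04, 4.689e-05]  ψ = [1, 0, 1]  (obs o_3=1)
t=4: δ = [5.557e-06, 1.563e-05, 4.168e-06]  ψ = [1, 0, 1]  (obs o_4=0)
t=5: δ = [8.683e-07, 1.085e-06, 9.768e-07]  ψ = [1, 1, 1]  (obs o_5=3)
t=6: δ = [1.017e-07, 9.647e-08, 4.522e-08]  ψ = [2, 0, 1]  (obs o_6=1)
backtrack: best end state = 0; path = [0, 1, 1, 0, 1, 2, 0]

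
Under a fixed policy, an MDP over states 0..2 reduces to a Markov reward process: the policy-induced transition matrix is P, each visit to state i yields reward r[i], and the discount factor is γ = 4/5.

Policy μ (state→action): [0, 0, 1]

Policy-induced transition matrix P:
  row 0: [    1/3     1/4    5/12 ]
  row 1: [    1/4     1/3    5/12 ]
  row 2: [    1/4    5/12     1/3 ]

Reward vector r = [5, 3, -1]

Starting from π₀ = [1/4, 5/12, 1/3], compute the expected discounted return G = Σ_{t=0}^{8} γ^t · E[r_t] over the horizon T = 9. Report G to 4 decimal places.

G = 8.8317

t=0: π = [0.2500, 0.4167, 0.3333], E[r] = 2.1667, γ^t·E[r] = 2.166667, running G = 2.166667
t=1: π = [0.2708, 0.3403, 0.3889], E[r] = 1.9861, γ^t·E[r] = 1.588889, running G = 3.755556
t=2: π = [0.2726, 0.3432, 0.3843], E[r] = 2.0081, γ^t·E[r] = 1.285185, running G = 5.040741
t=3: π = [0.2727, 0.3426, 0.3846], E[r] = 2.0068, γ^t·E[r] = 1.027506, running G = 6.068247
t=4: π = [0.2727, 0.3427, 0.3846], E[r] = 2.0070, γ^t·E[r] = 0.822067, running G = 6.890314
t=5: π = [0.2727, 0.3427, 0.3846], E[r] = 2.0070, γ^t·E[r] = 0.657651, running G = 7.547966
t=6: π = [0.2727, 0.3427, 0.3846], E[r] = 2.0070, γ^t·E[r] = 0.526121, running G = 8.074087
t=7: π = [0.2727, 0.3427, 0.3846], E[r] = 2.0070, γ^t·E[r] = 0.420897, running G = 8.494984
t=8: π = [0.2727, 0.3427, 0.3846], E[r] = 2.0070, γ^t·E[r] = 0.336718, running G = 8.831701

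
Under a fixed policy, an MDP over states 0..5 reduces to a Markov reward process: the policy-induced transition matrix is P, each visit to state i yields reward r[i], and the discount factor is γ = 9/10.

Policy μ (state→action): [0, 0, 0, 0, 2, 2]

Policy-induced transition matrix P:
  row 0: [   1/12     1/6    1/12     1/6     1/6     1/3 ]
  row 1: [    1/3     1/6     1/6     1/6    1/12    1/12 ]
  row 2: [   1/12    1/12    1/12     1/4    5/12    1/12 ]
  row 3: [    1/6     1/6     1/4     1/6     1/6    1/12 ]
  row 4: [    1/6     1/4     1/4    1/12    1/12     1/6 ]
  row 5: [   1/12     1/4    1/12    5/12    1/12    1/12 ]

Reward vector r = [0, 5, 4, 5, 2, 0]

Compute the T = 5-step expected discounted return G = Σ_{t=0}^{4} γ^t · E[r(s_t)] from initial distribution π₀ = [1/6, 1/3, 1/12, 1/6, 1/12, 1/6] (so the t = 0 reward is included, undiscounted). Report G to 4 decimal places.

t=0: π = [0.1667, 0.3333, 0.0833, 0.1667, 0.0833, 0.1667], E[r] = 3.0000, γ^t·E[r] = 3.000000, running G = 3.000000
t=1: π = [0.1875, 0.1806, 0.1528, 0.2083, 0.1389, 0.1319], E[r] = 2.8333, γ^t·E[r] = 2.550000, running G = 5.550000
t=2: π = [0.1574, 0.1765, 0.1563, 0.2008, 0.1672, 0.1418], E[r] = 2.8461, γ^t·E[r] = 2.305313, running G = 7.855313
t=3: π = [0.1581, 0.1794, 0.1594, 0.2012, 0.1653, 0.1366], E[r] = 2.8710, γ^t·E[r] = 2.092992, running G = 9.948305
t=4: π = [0.1587, 0.1785, 0.1594, 0.2003, 0.1664, 0.1366], E[r] = 2.8646, γ^t·E[r] = 1.879479, running G = 11.827784

G = 11.8278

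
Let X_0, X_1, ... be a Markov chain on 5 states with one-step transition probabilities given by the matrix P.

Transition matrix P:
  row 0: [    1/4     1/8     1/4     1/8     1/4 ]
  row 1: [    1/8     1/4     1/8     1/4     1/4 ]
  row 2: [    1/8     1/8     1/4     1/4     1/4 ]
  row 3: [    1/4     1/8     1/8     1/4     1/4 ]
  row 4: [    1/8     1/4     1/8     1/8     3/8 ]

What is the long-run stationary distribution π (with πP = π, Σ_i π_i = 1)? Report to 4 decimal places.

π = [0.1704, 0.1837, 0.1672, 0.1930, 0.2857]

Balance equations π_j = Σ_i π_i·P[i][j]:
  π_0 = 1/4·π_0 + 1/8·π_1 + 1/8·π_2 + 1/4·π_3 + 1/8·π_4
  π_1 = 1/8·π_0 + 1/4·π_1 + 1/8·π_2 + 1/8·π_3 + 1/4·π_4
  π_2 = 1/4·π_0 + 1/8·π_1 + 1/4·π_2 + 1/8·π_3 + 1/8·π_4
  π_3 = 1/8·π_0 + 1/4·π_1 + 1/4·π_2 + 1/4·π_3 + 1/8·π_4
  normalize: π_0 + π_1 + π_2 + π_3 + π_4 = 1
Solving the linear system gives exactly π = [68/399, 9/49, 467/2793, 11/57, 2/7].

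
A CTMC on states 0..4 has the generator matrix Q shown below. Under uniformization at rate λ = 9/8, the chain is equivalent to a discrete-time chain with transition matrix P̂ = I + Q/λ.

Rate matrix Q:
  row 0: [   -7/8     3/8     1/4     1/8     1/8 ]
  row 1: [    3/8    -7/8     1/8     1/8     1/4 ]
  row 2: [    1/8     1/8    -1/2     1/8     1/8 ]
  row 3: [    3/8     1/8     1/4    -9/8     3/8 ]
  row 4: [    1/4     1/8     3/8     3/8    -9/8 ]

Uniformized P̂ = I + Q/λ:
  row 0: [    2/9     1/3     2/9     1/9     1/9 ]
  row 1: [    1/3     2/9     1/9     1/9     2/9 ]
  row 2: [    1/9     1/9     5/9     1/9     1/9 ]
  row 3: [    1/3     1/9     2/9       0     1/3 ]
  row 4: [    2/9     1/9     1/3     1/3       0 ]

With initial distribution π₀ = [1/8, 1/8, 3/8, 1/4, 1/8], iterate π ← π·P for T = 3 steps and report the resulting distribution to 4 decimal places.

π = [0.2193, 0.1782, 0.3306, 0.1259, 0.1461]

t=0: π = [0.1250, 0.1250, 0.3750, 0.2500, 0.1250]
t=1: π = [0.2222, 0.1528, 0.3472, 0.1111, 0.1667]
t=2: π = [0.2130, 0.1775, 0.3395, 0.1358, 0.1343]
t=3: π = [0.2193, 0.1782, 0.3306, 0.1259, 0.1461]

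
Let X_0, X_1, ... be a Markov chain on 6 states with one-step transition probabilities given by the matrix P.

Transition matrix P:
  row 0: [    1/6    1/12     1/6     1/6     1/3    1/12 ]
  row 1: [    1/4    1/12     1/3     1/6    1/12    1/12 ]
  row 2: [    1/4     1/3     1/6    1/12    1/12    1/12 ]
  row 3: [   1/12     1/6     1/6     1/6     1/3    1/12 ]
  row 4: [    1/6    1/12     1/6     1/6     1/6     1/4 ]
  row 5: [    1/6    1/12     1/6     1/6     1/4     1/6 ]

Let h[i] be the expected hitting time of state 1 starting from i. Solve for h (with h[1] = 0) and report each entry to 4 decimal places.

First-step conditioning: h[1] = 0; for i ≠ 1, h[i] = 1 + Σ_k P[i][k]·h[k].
  h[0] = 1 + 1/6·h[0] + 1/6·h[2] + 1/6·h[3] + 1/3·h[4] + 1/12·h[5]
  h[2] = 1 + 1/4·h[0] + 1/6·h[2] + 1/12·h[3] + 1/12·h[4] + 1/12·h[5]
  h[3] = 1 + 1/12·h[0] + 1/6·h[2] + 1/6·h[3] + 1/3·h[4] + 1/12·h[5]
  h[4] = 1 + 1/6·h[0] + 1/6·h[2] + 1/6·h[3] + 1/6·h[4] + 1/4·h[5]
  h[5] = 1 + 1/6·h[0] + 1/6·h[2] + 1/6·h[3] + 1/4·h[4] + 1/6·h[5]
Solving the 5×5 linear system over states ≠ 1 gives exactly h = [864/119, 0, 654/119, 792/119, 864/119, 864/119] (h[1] = 0 is the target).

h = [7.2605, 0.0000, 5.4958, 6.6555, 7.2605, 7.2605]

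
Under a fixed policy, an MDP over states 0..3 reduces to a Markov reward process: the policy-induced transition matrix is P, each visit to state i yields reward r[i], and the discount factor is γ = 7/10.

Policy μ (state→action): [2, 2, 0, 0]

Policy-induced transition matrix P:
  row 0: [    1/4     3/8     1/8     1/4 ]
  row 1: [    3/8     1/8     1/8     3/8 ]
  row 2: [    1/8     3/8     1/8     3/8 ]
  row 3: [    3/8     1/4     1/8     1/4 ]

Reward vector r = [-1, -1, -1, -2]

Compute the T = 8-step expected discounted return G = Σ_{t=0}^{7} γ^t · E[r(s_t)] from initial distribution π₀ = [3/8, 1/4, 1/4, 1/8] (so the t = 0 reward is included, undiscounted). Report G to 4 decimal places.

G = -3.9177

t=0: π = [0.3750, 0.2500, 0.2500, 0.1250], E[r] = -1.1250, γ^t·E[r] = -1.125000, running G = -1.125000
t=1: π = [0.2656, 0.2969, 0.1250, 0.3125], E[r] = -1.3125, γ^t·E[r] = -0.918750, running G = -2.043750
t=2: π = [0.3105, 0.2617, 0.1250, 0.3027], E[r] = -1.3027, γ^t·E[r] = -0.638340, running G = -2.682090
t=3: π = [0.3049, 0.2717, 0.1250, 0.2983], E[r] = -1.2983, γ^t·E[r] = -0.445331, running G = -3.127420
t=4: π = [0.3056, 0.2698, 0.1250, 0.2996], E[r] = -1.2996, γ^t·E[r] = -0.312032, running G = -3.439452
t=5: π = [0.3055, 0.2701, 0.1250, 0.2993], E[r] = -1.2993, γ^t·E[r] = -0.218381, running G = -3.657833
t=6: π = [0.3056, 0.2701, 0.1250, 0.2994], E[r] = -1.2994, γ^t·E[r] = -0.152872, running G = -3.810705
t=7: π = [0.3056, 0.2701, 0.1250, 0.2994], E[r] = -1.2994, γ^t·E[r] = -0.107010, running G = -3.917715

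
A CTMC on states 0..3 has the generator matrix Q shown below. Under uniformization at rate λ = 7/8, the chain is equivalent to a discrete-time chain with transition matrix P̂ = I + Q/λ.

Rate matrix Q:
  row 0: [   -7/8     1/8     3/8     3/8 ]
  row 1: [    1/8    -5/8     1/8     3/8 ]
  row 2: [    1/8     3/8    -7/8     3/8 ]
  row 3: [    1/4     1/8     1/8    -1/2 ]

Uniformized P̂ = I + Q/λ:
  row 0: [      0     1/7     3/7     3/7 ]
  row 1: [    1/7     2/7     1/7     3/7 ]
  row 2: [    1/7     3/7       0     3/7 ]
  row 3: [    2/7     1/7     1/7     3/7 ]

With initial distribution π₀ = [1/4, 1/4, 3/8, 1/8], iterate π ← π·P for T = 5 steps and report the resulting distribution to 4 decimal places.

π = [0.1785, 0.2231, 0.1698, 0.4286]

t=0: π = [0.2500, 0.2500, 0.3750, 0.1250]
t=1: π = [0.1250, 0.2857, 0.1607, 0.4286]
t=2: π = [0.1862, 0.2296, 0.1556, 0.4286]
t=3: π = [0.1775, 0.2201, 0.1738, 0.4286]
t=4: π = [0.1787, 0.2240, 0.1687, 0.4286]
t=5: π = [0.1785, 0.2231, 0.1698, 0.4286]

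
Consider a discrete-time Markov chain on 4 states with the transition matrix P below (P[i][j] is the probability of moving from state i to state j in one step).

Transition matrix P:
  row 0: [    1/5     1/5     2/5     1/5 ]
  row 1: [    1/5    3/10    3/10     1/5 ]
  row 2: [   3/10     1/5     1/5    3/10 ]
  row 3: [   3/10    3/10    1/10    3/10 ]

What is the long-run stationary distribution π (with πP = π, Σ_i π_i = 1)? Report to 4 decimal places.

π = [0.2500, 0.2500, 0.2500, 0.2500]

Balance equations π_j = Σ_i π_i·P[i][j]:
  π_0 = 1/5·π_0 + 1/5·π_1 + 3/10·π_2 + 3/10·π_3
  π_1 = 1/5·π_0 + 3/10·π_1 + 1/5·π_2 + 3/10·π_3
  π_2 = 2/5·π_0 + 3/10·π_1 + 1/5·π_2 + 1/10·π_3
  normalize: π_0 + π_1 + π_2 + π_3 = 1
Solving the linear system gives exactly π = [1/4, 1/4, 1/4, 1/4].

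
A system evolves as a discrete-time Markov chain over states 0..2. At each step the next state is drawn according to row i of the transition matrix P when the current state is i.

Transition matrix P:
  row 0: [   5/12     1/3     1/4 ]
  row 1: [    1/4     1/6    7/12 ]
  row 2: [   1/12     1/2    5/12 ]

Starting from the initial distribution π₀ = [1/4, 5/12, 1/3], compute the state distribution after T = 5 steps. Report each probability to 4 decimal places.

t=0: π = [0.2500, 0.4167, 0.3333]
t=1: π = [0.2361, 0.3194, 0.4444]
t=2: π = [0.2153, 0.3542, 0.4306]
t=3: π = [0.2141, 0.3461, 0.4398]
t=4: π = [0.2124, 0.3490, 0.4387]
t=5: π = [0.2123, 0.3483, 0.4394]

π = [0.2123, 0.3483, 0.4394]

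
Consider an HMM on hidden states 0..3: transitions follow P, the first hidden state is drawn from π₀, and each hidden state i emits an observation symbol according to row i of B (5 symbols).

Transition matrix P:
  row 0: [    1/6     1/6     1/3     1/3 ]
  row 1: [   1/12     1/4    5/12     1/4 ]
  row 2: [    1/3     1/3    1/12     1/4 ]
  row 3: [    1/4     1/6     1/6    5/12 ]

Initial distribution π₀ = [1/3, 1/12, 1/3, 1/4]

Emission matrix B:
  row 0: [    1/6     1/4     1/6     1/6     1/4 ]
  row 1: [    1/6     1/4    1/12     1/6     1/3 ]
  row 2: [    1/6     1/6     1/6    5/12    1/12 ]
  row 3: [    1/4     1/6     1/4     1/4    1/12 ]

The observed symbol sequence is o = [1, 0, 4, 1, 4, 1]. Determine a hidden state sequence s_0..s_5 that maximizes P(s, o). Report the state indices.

t=0: δ = [8.333e-02, 2.083e-02, 5.556e-02, 4.167e-02]  (obs o_0=1)
t=1: δ = [3.086e-03, 3.086e-03, 4.630e-03, 6.944e-03]  ψ = [2, 2, 0, 0]  (obs o_1=0)
t=2: δ = [4.340e-04, 5.144e-04, 1.072e-04, 2.411e-04]  ψ = [3, 2, 1, 3]  (obs o_2=4)
t=3: δ = [1.808e-05, 3.215e-05, 3.572e-05, 2.411e-05]  ψ = [0, 1, 1, 0]  (obs o_3=1)
t=4: δ = [2.977e-06, 3.969e-06, 1.116e-06, 8.372e-07]  ψ = [2, 2, 1, 3]  (obs o_4=4)
t=5: δ = [1.240e-07, 2.481e-07, 2.756e-07, 1.654e-07]  ψ = [0, 1, 1, 0]  (obs o_5=1)
backtrack: best end state = 2; path = [0, 2, 1, 2, 1, 2]

path = [0, 2, 1, 2, 1, 2]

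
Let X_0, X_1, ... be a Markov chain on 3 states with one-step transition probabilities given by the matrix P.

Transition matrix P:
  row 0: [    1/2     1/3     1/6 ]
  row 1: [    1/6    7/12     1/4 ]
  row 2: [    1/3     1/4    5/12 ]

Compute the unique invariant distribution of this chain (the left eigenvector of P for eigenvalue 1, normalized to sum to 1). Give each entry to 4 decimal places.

Balance equations π_j = Σ_i π_i·P[i][j]:
  π_0 = 1/2·π_0 + 1/6·π_1 + 1/3·π_2
  π_1 = 1/3·π_0 + 7/12·π_1 + 1/4·π_2
  normalize: π_0 + π_1 + π_2 = 1
Solving the linear system gives exactly π = [13/41, 17/41, 11/41].

π = [0.3171, 0.4146, 0.2683]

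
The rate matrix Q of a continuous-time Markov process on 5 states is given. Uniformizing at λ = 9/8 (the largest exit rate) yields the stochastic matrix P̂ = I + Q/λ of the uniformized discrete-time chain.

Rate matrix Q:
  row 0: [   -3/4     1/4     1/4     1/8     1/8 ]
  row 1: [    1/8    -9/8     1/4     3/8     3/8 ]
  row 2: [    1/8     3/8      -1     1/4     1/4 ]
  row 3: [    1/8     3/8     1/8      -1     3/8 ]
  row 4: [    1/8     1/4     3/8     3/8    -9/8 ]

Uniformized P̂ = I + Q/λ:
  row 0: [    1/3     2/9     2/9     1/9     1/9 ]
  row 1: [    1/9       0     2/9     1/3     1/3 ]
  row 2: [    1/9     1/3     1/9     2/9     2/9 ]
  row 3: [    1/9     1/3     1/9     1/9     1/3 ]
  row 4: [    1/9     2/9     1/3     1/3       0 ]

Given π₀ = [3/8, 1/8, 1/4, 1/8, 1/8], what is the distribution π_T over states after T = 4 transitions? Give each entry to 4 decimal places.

t=0: π = [0.3750, 0.1250, 0.2500, 0.1250, 0.1250]
t=1: π = [0.1944, 0.2361, 0.1944, 0.1944, 0.1806]
t=2: π = [0.1543, 0.2130, 0.1991, 0.2253, 0.2083]
t=3: π = [0.1454, 0.2221, 0.1982, 0.2269, 0.2075]
t=4: π = [0.1434, 0.2201, 0.1980, 0.2286, 0.2098]

π = [0.1434, 0.2201, 0.1980, 0.2286, 0.2098]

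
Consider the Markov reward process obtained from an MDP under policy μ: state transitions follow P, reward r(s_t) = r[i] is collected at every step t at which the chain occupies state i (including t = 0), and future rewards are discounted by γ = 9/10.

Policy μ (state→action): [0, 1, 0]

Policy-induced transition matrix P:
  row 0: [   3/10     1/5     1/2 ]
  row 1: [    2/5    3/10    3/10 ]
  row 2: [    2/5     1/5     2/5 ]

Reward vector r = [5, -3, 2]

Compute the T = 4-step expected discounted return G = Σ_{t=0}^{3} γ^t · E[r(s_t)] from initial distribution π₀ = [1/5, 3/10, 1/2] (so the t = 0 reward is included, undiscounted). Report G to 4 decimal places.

G = 5.9309

t=0: π = [0.2000, 0.3000, 0.5000], E[r] = 1.1000, γ^t·E[r] = 1.100000, running G = 1.100000
t=1: π = [0.3800, 0.2300, 0.3900], E[r] = 1.9900, γ^t·E[r] = 1.791000, running G = 2.891000
t=2: π = [0.3620, 0.2230, 0.4150], E[r] = 1.9710, γ^t·E[r] = 1.596510, running G = 4.487510
t=3: π = [0.3638, 0.2223, 0.4139], E[r] = 1.9799, γ^t·E[r] = 1.443347, running G = 5.930857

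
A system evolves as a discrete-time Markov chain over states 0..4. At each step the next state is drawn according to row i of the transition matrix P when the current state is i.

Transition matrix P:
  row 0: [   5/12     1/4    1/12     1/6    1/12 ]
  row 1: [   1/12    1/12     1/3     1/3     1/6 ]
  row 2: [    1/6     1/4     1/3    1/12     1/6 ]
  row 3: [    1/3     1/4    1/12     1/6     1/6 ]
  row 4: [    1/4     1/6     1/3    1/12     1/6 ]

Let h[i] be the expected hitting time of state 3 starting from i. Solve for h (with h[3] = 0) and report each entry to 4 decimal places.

h = [5.8323, 5.2129, 6.5677, 0.0000, 6.6194]

First-step conditioning: h[3] = 0; for i ≠ 3, h[i] = 1 + Σ_k P[i][k]·h[k].
  h[0] = 1 + 5/12·h[0] + 1/4·h[1] + 1/12·h[2] + 1/12·h[4]
  h[1] = 1 + 1/12·h[0] + 1/12·h[1] + 1/3·h[2] + 1/6·h[4]
  h[2] = 1 + 1/6·h[0] + 1/4·h[1] + 1/3·h[2] + 1/6·h[4]
  h[4] = 1 + 1/4·h[0] + 1/6·h[1] + 1/3·h[2] + 1/6·h[4]
Solving the 4×4 linear system over states ≠ 3 gives exactly h = [904/155, 808/155, 1018/155, 0, 1026/155] (h[3] = 0 is the target).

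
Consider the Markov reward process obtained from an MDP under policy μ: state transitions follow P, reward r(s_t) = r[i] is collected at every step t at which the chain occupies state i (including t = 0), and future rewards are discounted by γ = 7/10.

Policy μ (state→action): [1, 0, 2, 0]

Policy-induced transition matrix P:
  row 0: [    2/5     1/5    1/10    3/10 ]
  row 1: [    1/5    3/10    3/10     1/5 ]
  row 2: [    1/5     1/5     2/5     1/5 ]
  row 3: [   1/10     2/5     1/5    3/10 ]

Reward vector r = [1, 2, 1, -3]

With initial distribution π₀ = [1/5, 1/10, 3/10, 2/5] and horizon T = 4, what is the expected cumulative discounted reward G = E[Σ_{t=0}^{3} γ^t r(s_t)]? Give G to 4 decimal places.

G = -0.0789

t=0: π = [0.2000, 0.1000, 0.3000, 0.4000], E[r] = -0.5000, γ^t·E[r] = -0.500000, running G = -0.500000
t=1: π = [0.2000, 0.2900, 0.2500, 0.2600], E[r] = 0.2500, γ^t·E[r] = 0.175000, running G = -0.325000
t=2: π = [0.2140, 0.2810, 0.2590, 0.2460], E[r] = 0.2970, γ^t·E[r] = 0.145530, running G = -0.179470
t=3: π = [0.2182, 0.2773, 0.2585, 0.2460], E[r] = 0.2933, γ^t·E[r] = 0.100602, running G = -0.078868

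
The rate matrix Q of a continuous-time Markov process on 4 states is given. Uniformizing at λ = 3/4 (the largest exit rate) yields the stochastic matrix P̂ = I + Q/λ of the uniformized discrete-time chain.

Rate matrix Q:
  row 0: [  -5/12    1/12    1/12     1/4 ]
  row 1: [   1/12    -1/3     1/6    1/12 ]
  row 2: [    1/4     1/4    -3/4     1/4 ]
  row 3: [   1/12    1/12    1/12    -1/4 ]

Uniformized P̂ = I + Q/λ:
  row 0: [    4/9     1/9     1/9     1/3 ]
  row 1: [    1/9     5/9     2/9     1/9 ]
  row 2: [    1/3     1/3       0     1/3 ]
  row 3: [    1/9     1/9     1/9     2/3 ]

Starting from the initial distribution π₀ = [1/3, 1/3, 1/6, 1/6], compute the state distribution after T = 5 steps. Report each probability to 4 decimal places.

t=0: π = [0.3333, 0.3333, 0.1667, 0.1667]
t=1: π = [0.2593, 0.2963, 0.1296, 0.3148]
t=2: π = [0.2263, 0.2716, 0.1296, 0.3724]
t=3: π = [0.2154, 0.2606, 0.1269, 0.3971]
t=4: π = [0.2111, 0.2551, 0.1260, 0.4078]
t=5: π = [0.2095, 0.2525, 0.1255, 0.4126]

π = [0.2095, 0.2525, 0.1255, 0.4126]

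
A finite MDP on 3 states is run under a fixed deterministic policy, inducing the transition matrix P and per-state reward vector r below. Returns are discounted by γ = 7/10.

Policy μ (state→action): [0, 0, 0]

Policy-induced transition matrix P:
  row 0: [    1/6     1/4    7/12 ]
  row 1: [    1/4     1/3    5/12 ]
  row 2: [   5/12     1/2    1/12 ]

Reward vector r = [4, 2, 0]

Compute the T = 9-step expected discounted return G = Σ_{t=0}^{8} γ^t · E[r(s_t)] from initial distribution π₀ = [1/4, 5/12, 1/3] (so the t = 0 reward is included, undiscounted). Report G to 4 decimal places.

t=0: π = [0.2500, 0.4167, 0.3333], E[r] = 1.8333, γ^t·E[r] = 1.833333, running G = 1.833333
t=1: π = [0.2847, 0.3681, 0.3472], E[r] = 1.8750, γ^t·E[r] = 1.312500, running G = 3.145833
t=2: π = [0.2841, 0.3675, 0.3484], E[r] = 1.8715, γ^t·E[r] = 0.917049, running G = 4.062882
t=3: π = [0.2844, 0.3677, 0.3479], E[r] = 1.8730, γ^t·E[r] = 0.642430, running G = 4.705312
t=4: π = [0.2843, 0.3676, 0.3481], E[r] = 1.8724, γ^t·E[r] = 0.449556, running G = 5.154869
t=5: π = [0.2843, 0.3677, 0.3480], E[r] = 1.8726, γ^t·E[r] = 0.314732, running G = 5.469600
t=6: π = [0.2843, 0.3676, 0.3480], E[r] = 1.8725, γ^t·E[r] = 0.220300, running G = 5.689900
t=7: π = [0.2843, 0.3676, 0.3480], E[r] = 1.8726, γ^t·E[r] = 0.154214, running G = 5.844114
t=8: π = [0.2843, 0.3676, 0.3480], E[r] = 1.8725, γ^t·E[r] = 0.107948, running G = 5.952062

G = 5.9521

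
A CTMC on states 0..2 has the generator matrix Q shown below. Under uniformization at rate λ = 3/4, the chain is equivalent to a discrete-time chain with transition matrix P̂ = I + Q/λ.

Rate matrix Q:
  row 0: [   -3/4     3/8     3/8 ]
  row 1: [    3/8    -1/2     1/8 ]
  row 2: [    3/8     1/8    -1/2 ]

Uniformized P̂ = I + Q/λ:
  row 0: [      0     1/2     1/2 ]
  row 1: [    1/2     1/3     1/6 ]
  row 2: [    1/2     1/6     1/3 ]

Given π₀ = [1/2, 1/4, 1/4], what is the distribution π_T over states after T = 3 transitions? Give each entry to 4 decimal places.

π = [0.3125, 0.3438, 0.3438]

t=0: π = [0.5000, 0.2500, 0.2500]
t=1: π = [0.2500, 0.3750, 0.3750]
t=2: π = [0.3750, 0.3125, 0.3125]
t=3: π = [0.3125, 0.3438, 0.3438]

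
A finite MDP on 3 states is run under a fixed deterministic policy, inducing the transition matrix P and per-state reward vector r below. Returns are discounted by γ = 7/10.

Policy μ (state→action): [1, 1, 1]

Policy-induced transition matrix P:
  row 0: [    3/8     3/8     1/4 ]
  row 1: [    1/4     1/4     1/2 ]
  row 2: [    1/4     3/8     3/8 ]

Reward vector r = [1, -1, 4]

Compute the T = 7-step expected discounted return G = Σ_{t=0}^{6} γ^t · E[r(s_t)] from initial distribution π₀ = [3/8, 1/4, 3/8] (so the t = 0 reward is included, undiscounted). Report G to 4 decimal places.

t=0: π = [0.3750, 0.2500, 0.3750], E[r] = 1.6250, γ^t·E[r] = 1.625000, running G = 1.625000
t=1: π = [0.2969, 0.3438, 0.3594], E[r] = 1.3906, γ^t·E[r] = 0.973438, running G = 2.598438
t=2: π = [0.2871, 0.3320, 0.3809], E[r] = 1.4785, γ^t·E[r] = 0.724473, running G = 3.322910
t=3: π = [0.2859, 0.3335, 0.3806], E[r] = 1.4749, γ^t·E[r] = 0.505875, running G = 3.828785
t=4: π = [0.2857, 0.3333, 0.3810], E[r] = 1.4762, γ^t·E[r] = 0.354442, running G = 4.183227
t=5: π = [0.2857, 0.3333, 0.3809], E[r] = 1.4762, γ^t·E[r] = 0.248100, running G = 4.431327
t=6: π = [0.2857, 0.3333, 0.3810], E[r] = 1.4762, γ^t·E[r] = 0.173672, running G = 4.604999

G = 4.6050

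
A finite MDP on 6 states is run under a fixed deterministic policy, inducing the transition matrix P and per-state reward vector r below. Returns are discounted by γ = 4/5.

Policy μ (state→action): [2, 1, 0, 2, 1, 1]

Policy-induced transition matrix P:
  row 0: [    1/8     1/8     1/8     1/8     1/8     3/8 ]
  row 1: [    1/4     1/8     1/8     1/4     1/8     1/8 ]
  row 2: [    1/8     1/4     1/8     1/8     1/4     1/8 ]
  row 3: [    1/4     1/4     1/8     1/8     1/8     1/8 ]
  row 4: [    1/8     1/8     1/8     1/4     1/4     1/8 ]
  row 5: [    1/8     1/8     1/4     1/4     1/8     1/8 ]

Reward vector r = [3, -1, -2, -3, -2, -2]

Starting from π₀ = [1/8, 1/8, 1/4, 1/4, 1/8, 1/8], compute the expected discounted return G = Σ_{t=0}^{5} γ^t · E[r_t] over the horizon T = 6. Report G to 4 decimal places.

t=0: π = [0.1250, 0.1250, 0.2500, 0.2500, 0.1250, 0.1250], E[r] = -1.5000, γ^t·E[r] = -1.500000, running G = -1.500000
t=1: π = [0.1719, 0.1875, 0.1406, 0.1719, 0.1719, 0.1563], E[r] = -1.1250, γ^t·E[r] = -0.900000, running G = -2.400000
t=2: π = [0.1699, 0.1641, 0.1445, 0.1895, 0.1641, 0.1680], E[r] = -1.1758, γ^t·E[r] = -0.752500, running G = -3.152500
t=3: π = [0.1692, 0.1667, 0.1460, 0.1870, 0.1636, 0.1675], E[r] = -1.1743, γ^t·E[r] = -0.601250, running G = -3.753750
t=4: π = [0.1692, 0.1666, 0.1459, 0.1872, 0.1637, 0.1673], E[r] = -1.1745, γ^t·E[r] = -0.481075, running G = -4.234825
t=5: π = [0.1692, 0.1666, 0.1459, 0.1872, 0.1637, 0.1673], E[r] = -1.1744, γ^t·E[r] = -0.384828, running G = -4.619653

G = -4.6197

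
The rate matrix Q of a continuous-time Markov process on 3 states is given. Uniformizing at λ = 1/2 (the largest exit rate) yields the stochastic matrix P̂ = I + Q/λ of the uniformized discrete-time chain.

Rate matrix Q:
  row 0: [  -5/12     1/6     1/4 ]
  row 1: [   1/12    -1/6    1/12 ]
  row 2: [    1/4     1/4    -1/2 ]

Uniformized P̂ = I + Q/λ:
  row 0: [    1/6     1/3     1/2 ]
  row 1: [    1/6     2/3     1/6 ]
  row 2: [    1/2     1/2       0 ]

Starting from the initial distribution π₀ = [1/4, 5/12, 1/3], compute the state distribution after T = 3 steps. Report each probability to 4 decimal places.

t=0: π = [0.2500, 0.4167, 0.3333]
t=1: π = [0.2778, 0.5278, 0.1944]
t=2: π = [0.2315, 0.5417, 0.2269]
t=3: π = [0.2423, 0.5517, 0.2060]

π = [0.2423, 0.5517, 0.2060]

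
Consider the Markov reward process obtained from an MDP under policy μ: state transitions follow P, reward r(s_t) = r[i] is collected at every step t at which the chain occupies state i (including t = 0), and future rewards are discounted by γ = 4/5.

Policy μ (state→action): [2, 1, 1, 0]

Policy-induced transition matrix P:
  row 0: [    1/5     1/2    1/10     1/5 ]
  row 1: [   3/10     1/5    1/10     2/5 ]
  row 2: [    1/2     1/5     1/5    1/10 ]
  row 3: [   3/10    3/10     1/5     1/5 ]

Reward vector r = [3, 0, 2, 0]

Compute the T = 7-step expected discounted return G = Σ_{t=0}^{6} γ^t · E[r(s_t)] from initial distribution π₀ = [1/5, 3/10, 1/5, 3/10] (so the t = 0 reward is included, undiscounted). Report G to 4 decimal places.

G = 4.5280

t=0: π = [0.2000, 0.3000, 0.2000, 0.3000], E[r] = 1.0000, γ^t·E[r] = 1.000000, running G = 1.000000
t=1: π = [0.3200, 0.2900, 0.1500, 0.2400], E[r] = 1.2600, γ^t·E[r] = 1.008000, running G = 2.008000
t=2: π = [0.2980, 0.3200, 0.1390, 0.2430], E[r] = 1.1720, γ^t·E[r] = 0.750080, running G = 2.758080
t=3: π = [0.2980, 0.3137, 0.1382, 0.2501], E[r] = 1.1704, γ^t·E[r] = 0.599245, running G = 3.357325
t=4: π = [0.2978, 0.3144, 0.1388, 0.2489], E[r] = 1.1712, γ^t·E[r] = 0.479715, running G = 3.837040
t=5: π = [0.2980, 0.3142, 0.1388, 0.2490], E[r] = 1.1715, γ^t·E[r] = 0.383876, running G = 4.220916
t=6: π = [0.2980, 0.3143, 0.1388, 0.2490], E[r] = 1.1714, γ^t·E[r] = 0.307082, running G = 4.527998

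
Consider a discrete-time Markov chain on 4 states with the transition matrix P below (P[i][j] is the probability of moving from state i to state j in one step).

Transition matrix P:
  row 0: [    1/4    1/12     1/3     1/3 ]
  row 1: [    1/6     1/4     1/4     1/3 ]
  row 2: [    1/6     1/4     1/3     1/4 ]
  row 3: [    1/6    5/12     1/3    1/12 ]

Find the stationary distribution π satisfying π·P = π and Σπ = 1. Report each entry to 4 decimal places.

π = [0.1818, 0.2607, 0.3116, 0.2459]

Balance equations π_j = Σ_i π_i·P[i][j]:
  π_0 = 1/4·π_0 + 1/6·π_1 + 1/6·π_2 + 1/6·π_3
  π_1 = 1/12·π_0 + 1/4·π_1 + 1/4·π_2 + 5/12·π_3
  π_2 = 1/3·π_0 + 1/4·π_1 + 1/3·π_2 + 1/3·π_3
  normalize: π_0 + π_1 + π_2 + π_3 = 1
Solving the linear system gives exactly π = [2/11, 238/913, 569/1826, 449/1826].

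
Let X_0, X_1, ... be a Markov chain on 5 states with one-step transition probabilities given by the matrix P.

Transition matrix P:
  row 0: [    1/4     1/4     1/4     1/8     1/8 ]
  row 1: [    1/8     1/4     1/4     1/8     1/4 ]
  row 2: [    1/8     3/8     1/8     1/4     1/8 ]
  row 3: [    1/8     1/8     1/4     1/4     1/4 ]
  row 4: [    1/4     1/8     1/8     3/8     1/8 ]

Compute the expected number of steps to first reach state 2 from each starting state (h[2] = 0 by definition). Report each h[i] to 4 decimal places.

First-step conditioning: h[2] = 0; for i ≠ 2, h[i] = 1 + Σ_k P[i][k]·h[k].
  h[0] = 1 + 1/4·h[0] + 1/4·h[1] + 1/8·h[3] + 1/8·h[4]
  h[1] = 1 + 1/8·h[0] + 1/4·h[1] + 1/8·h[3] + 1/4·h[4]
  h[3] = 1 + 1/8·h[0] + 1/8·h[1] + 1/4·h[3] + 1/4·h[4]
  h[4] = 1 + 1/4·h[0] + 1/8·h[1] + 3/8·h[3] + 1/8·h[4]
Solving the 4×4 linear system over states ≠ 2 gives exactly h = [504/115, 512/115, 0, 512/115, 568/115] (h[2] = 0 is the target).

h = [4.3826, 4.4522, 0.0000, 4.4522, 4.9391]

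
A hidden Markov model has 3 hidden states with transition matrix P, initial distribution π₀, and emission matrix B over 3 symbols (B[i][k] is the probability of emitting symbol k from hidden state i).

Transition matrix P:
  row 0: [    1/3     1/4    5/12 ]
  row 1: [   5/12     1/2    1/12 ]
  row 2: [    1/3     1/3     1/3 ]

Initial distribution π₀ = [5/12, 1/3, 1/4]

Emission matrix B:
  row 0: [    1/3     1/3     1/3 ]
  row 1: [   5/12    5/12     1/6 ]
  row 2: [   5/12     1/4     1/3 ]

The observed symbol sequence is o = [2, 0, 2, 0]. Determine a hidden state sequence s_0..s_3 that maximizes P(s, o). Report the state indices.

path = [0, 2, 0, 2]

t=0: δ = [1.389e-01, 5.556e-02, 8.333e-02]  (obs o_0=2)
t=1: δ = [1.543e-02, 1.447e-02, 2.411e-02]  ψ = [0, 0, 0]  (obs o_1=0)
t=2: δ = [2.679e-03, 1.340e-03, 2.679e-03]  ψ = [2, 2, 2]  (obs o_2=2)
t=3: δ = [2.977e-04, 3.721e-04, 4.651e-04]  ψ = [0, 2, 0]  (obs o_3=0)
backtrack: best end state = 2; path = [0, 2, 0, 2]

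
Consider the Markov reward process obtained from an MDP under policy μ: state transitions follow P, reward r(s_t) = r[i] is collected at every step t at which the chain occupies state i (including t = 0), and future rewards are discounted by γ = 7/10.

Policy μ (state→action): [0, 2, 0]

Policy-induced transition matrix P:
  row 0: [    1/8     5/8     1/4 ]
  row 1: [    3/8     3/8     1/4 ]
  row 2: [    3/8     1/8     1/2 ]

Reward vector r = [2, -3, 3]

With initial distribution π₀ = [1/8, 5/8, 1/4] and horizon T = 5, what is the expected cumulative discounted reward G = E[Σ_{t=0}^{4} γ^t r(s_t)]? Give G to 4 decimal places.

t=0: π = [0.1250, 0.6250, 0.2500], E[r] = -0.8750, γ^t·E[r] = -0.875000, running G = -0.875000
t=1: π = [0.3438, 0.3438, 0.3125], E[r] = 0.5938, γ^t·E[r] = 0.415625, running G = -0.459375
t=2: π = [0.2891, 0.3828, 0.3281], E[r] = 0.4141, γ^t·E[r] = 0.202891, running G = -0.256484
t=3: π = [0.3027, 0.3652, 0.3320], E[r] = 0.5059, γ^t·E[r] = 0.173510, running G = -0.082975
t=4: π = [0.2993, 0.3677, 0.3330], E[r] = 0.4946, γ^t·E[r] = 0.118760, running G = 0.035786

G = 0.0358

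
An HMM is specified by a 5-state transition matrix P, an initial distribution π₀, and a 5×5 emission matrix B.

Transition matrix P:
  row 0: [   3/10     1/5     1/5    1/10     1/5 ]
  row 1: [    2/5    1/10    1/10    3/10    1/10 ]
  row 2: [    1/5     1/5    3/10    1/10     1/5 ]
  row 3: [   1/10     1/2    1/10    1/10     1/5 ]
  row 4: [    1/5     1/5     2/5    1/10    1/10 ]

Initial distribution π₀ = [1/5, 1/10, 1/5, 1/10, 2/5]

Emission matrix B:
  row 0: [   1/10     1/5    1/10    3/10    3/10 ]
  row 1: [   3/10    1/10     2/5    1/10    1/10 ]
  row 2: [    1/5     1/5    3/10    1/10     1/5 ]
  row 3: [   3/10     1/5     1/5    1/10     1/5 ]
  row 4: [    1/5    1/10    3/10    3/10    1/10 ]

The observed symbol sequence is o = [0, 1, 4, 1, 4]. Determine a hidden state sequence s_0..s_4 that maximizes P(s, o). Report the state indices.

path = [4, 2, 0, 0, 0]

t=0: δ = [2.000e-02, 3.000e-02, 4.000e-02, 3.000e-02, 8.000e-02]  (obs o_0=0)
t=1: δ = [3.200e-03, 1.600e-03, 6.400e-03, 1.800e-03, 8.000e-04]  ψ = [4, 4, 4, 1, 2]  (obs o_1=1)
t=2: δ = [3.840e-04, 1.280e-04, 3.840e-04, 1.280e-04, 1.280e-04]  ψ = [2, 2, 2, 2, 2]  (obs o_2=4)
t=3: δ = [2.304e-05, 7.680e-06, 2.304e-05, 7.680e-06, 7.680e-06]  ψ = [0, 0, 2, 0, 0]  (obs o_3=1)
t=4: δ = [2.074e-06, 4.608e-07, 1.382e-06, 4.608e-07, 4.608e-07]  ψ = [0, 0, 2, 0, 0]  (obs o_4=4)
backtrack: best end state = 0; path = [4, 2, 0, 0, 0]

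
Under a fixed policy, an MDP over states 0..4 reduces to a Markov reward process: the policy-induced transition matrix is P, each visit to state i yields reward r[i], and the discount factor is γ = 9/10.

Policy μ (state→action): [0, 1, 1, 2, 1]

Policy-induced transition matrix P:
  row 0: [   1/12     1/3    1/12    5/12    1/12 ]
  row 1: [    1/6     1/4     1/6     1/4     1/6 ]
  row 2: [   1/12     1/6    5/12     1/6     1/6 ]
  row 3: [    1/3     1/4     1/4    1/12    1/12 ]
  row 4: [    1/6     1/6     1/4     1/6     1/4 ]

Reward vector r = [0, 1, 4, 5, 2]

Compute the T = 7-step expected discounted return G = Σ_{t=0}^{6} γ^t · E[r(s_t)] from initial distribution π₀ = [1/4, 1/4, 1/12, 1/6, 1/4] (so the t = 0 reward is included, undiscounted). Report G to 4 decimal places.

t=0: π = [0.2500, 0.2500, 0.0833, 0.1667, 0.2500], E[r] = 1.9167, γ^t·E[r] = 1.916667, running G = 1.916667
t=1: π = [0.1667, 0.2431, 0.2014, 0.2361, 0.1528], E[r] = 2.5347, γ^t·E[r] = 2.281250, running G = 4.197917
t=2: π = [0.1753, 0.2344, 0.2355, 0.2089, 0.1458], E[r] = 2.5127, γ^t·E[r] = 2.035313, running G = 6.233229
t=3: π = [0.1672, 0.2328, 0.2405, 0.2126, 0.1468], E[r] = 2.5516, γ^t·E[r] = 1.860082, running G = 8.093311
t=4: π = [0.1681, 0.2317, 0.2428, 0.2102, 0.1472], E[r] = 2.5482, γ^t·E[r] = 1.671864, running G = 9.765175
t=5: π = [0.1674, 0.2315, 0.2431, 0.2105, 0.1474], E[r] = 2.5513, γ^t·E[r] = 1.506545, running G = 11.271721
t=6: π = [0.1675, 0.2314, 0.2433, 0.2103, 0.1475], E[r] = 2.5510, γ^t·E[r] = 1.355714, running G = 12.627435

G = 12.6274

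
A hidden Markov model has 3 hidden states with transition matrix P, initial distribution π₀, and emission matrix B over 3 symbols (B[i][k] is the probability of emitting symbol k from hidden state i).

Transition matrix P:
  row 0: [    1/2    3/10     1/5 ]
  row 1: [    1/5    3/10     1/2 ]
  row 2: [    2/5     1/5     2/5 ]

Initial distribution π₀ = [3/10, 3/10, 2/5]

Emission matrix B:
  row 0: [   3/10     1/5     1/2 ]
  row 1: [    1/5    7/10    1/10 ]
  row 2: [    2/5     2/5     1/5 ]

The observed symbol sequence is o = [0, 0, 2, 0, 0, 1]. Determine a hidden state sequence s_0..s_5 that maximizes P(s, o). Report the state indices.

t=0: δ = [9.000e-02, 6.000e-02, 1.600e-01]  (obs o_0=0)
t=1: δ = [1.920e-02, 6.400e-03, 2.560e-02]  ψ = [2, 2, 2]  (obs o_1=0)
t=2: δ = [5.120e-03, 5.760e-04, 2.048e-03]  ψ = [2, 0, 2]  (obs o_2=2)
t=3: δ = [7.680e-04, 3.072e-04, 4.096e-04]  ψ = [0, 0, 0]  (obs o_3=0)
t=4: δ = [1.152e-04, 4.608e-05, 6.554e-05]  ψ = [0, 0, 2]  (obs o_4=0)
t=5: δ = [1.152e-05, 2.419e-05, 1.049e-05]  ψ = [0, 0, 2]  (obs o_5=1)
backtrack: best end state = 1; path = [2, 2, 0, 0, 0, 1]

path = [2, 2, 0, 0, 0, 1]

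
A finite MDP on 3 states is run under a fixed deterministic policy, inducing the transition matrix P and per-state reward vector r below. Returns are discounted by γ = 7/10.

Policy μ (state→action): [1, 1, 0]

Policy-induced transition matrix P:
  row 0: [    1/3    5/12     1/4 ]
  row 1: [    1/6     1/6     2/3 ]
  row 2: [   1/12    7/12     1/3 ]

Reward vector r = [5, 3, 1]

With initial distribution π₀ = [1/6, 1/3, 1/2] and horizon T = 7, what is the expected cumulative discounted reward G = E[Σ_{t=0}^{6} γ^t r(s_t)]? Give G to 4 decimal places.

t=0: π = [0.1667, 0.3333, 0.5000], E[r] = 2.3333, γ^t·E[r] = 2.333333, running G = 2.333333
t=1: π = [0.1528, 0.4167, 0.4306], E[r] = 2.4444, γ^t·E[r] = 1.711111, running G = 4.044444
t=2: π = [0.1563, 0.3843, 0.4595], E[r] = 2.3935, γ^t·E[r] = 1.172824, running G = 5.217269
t=3: π = [0.1544, 0.3972, 0.4484], E[r] = 2.4120, γ^t·E[r] = 0.827329, running G = 6.044597
t=4: π = [0.1550, 0.3921, 0.4529], E[r] = 2.4044, γ^t·E[r] = 0.577285, running G = 6.621882
t=5: π = [0.1548, 0.3941, 0.4511], E[r] = 2.4073, γ^t·E[r] = 0.404596, running G = 7.026478
t=6: π = [0.1549, 0.3933, 0.4518], E[r] = 2.4061, γ^t·E[r] = 0.283078, running G = 7.309556

G = 7.3096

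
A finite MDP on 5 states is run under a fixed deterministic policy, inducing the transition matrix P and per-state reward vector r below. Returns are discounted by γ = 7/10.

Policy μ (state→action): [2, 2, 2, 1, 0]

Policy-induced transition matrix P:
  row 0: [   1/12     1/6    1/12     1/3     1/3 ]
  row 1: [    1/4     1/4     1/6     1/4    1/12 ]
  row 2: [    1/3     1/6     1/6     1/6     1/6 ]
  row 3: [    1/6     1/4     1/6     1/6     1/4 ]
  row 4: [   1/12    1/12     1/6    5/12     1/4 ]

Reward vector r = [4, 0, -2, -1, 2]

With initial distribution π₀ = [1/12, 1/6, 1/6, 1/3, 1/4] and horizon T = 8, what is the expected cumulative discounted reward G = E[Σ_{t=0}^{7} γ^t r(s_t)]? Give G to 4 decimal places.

t=0: π = [0.0833, 0.1667, 0.1667, 0.3333, 0.2500], E[r] = 0.1667, γ^t·E[r] = 0.166667, running G = 0.166667
t=1: π = [0.1806, 0.1875, 0.1597, 0.2569, 0.2153], E[r] = 0.5764, γ^t·E[r] = 0.403472, running G = 0.570139
t=2: π = [0.1759, 0.1858, 0.1516, 0.2662, 0.2205], E[r] = 0.5752, γ^t·E[r] = 0.281863, running G = 0.852002
t=3: π = [0.1744, 0.1860, 0.1520, 0.2666, 0.2211], E[r] = 0.5691, γ^t·E[r] = 0.195187, running G = 1.047189
t=4: π = [0.1745, 0.1860, 0.1521, 0.2665, 0.2209], E[r] = 0.5692, γ^t·E[r] = 0.136654, running G = 1.183844
t=5: π = [0.1746, 0.1860, 0.1521, 0.2665, 0.2209], E[r] = 0.5693, γ^t·E[r] = 0.095683, running G = 1.279527
t=6: π = [0.1746, 0.1860, 0.1521, 0.2665, 0.2209], E[r] = 0.5693, γ^t·E[r] = 0.066977, running G = 1.346503
t=7: π = [0.1746, 0.1860, 0.1521, 0.2665, 0.2209], E[r] = 0.5693, γ^t·E[r] = 0.046884, running G = 1.393387

G = 1.3934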